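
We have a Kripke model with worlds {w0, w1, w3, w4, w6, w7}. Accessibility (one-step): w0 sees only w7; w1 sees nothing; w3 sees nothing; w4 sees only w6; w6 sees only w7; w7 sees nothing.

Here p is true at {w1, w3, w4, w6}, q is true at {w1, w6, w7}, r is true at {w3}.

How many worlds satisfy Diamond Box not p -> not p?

4

w0: Diamond Box not p is T, not p is T. ✓
w1: Diamond Box not p is F, not p is F. ✓
w3: Diamond Box not p is F, not p is F. ✓
w4: Diamond Box not p is T, not p is F. ✗
w6: Diamond Box not p is T, not p is F. ✗
w7: Diamond Box not p is F, not p is T. ✓
Satisfying worlds: {w0, w1, w3, w7}.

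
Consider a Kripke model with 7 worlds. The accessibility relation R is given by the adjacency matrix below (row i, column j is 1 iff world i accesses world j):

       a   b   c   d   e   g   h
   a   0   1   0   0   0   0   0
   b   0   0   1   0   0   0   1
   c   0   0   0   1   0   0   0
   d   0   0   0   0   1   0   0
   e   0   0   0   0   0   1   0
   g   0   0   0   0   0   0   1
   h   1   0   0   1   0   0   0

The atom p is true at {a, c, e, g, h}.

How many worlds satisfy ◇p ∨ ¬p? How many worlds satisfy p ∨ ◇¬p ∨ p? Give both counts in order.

5 and 5

For ◇p ∨ ¬p:
a: ◇p is F, ¬p is F. ✗
b: ◇p is T, ¬p is T. ✓
c: ◇p is F, ¬p is F. ✗
d: ◇p is T, ¬p is T. ✓
e: ◇p is T, ¬p is F. ✓
g: ◇p is T, ¬p is F. ✓
h: ◇p is T, ¬p is F. ✓
— 5 worlds.
For p ∨ ◇¬p ∨ p:
a: p is T, ◇¬p ∨ p is T. ✓
b: p is F, ◇¬p ∨ p is F. ✗
c: p is T, ◇¬p ∨ p is T. ✓
d: p is F, ◇¬p ∨ p is F. ✗
e: p is T, ◇¬p ∨ p is T. ✓
g: p is T, ◇¬p ∨ p is T. ✓
h: p is T, ◇¬p ∨ p is T. ✓
— 5 worlds.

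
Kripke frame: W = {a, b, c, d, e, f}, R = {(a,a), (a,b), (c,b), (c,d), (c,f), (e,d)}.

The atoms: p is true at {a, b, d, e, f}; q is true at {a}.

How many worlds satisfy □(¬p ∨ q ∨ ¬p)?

3

a: successors {a, b}; ¬p ∨ q ∨ ¬p there: a:T, b:F. ✗
b: no successors, so □(¬p ∨ q ∨ ¬p) holds vacuously. ✓
c: successors {b, d, f}; ¬p ∨ q ∨ ¬p there: b:F, d:F, f:F. ✗
d: no successors, so □(¬p ∨ q ∨ ¬p) holds vacuously. ✓
e: successors {d}; ¬p ∨ q ∨ ¬p there: d:F. ✗
f: no successors, so □(¬p ∨ q ∨ ¬p) holds vacuously. ✓
Satisfying worlds: {b, d, f}.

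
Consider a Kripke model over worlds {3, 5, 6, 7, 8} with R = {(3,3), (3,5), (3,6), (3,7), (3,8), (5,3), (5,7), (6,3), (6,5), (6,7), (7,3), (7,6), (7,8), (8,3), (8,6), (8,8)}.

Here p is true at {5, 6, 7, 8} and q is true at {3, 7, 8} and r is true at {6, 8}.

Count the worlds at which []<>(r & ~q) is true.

1

3: successors {3, 5, 6, 7, 8}; <>(r & ~q) there: 3:T, 5:F, 6:F, 7:T, 8:T. ✗
5: successors {3, 7}; <>(r & ~q) there: 3:T, 7:T. ✓
6: successors {3, 5, 7}; <>(r & ~q) there: 3:T, 5:F, 7:T. ✗
7: successors {3, 6, 8}; <>(r & ~q) there: 3:T, 6:F, 8:T. ✗
8: successors {3, 6, 8}; <>(r & ~q) there: 3:T, 6:F, 8:T. ✗
Satisfying worlds: {5}.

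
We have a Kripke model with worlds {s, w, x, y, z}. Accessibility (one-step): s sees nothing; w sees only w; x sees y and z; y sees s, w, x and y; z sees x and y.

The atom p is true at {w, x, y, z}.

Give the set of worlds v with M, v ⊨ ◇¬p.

{y}

s: no successors, so ◇¬p fails. ✗
w: successors {w}; ¬p there: w:F. ✗
x: successors {y, z}; ¬p there: y:F, z:F. ✗
y: successors {s, w, x, y}; ¬p there: s:T, w:F, x:F, y:F. ✓
z: successors {x, y}; ¬p there: x:F, y:F. ✗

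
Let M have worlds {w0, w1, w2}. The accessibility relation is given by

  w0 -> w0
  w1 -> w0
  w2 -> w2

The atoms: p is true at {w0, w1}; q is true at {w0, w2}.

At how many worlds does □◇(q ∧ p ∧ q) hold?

w0: successors {w0}; ◇(q ∧ p ∧ q) there: w0:T. ✓
w1: successors {w0}; ◇(q ∧ p ∧ q) there: w0:T. ✓
w2: successors {w2}; ◇(q ∧ p ∧ q) there: w2:F. ✗
Satisfying worlds: {w0, w1}.

2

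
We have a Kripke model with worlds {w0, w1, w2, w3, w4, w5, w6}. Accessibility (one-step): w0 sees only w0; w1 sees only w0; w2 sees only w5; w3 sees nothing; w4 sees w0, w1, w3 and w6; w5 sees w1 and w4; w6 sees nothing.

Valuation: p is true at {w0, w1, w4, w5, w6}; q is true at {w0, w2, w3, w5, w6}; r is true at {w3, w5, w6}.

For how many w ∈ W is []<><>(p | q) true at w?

6

w0: successors {w0}; <><>(p | q) there: w0:T. ✓
w1: successors {w0}; <><>(p | q) there: w0:T. ✓
w2: successors {w5}; <><>(p | q) there: w5:T. ✓
w3: no successors, so []<><>(p | q) holds vacuously. ✓
w4: successors {w0, w1, w3, w6}; <><>(p | q) there: w0:T, w1:T, w3:F, w6:F. ✗
w5: successors {w1, w4}; <><>(p | q) there: w1:T, w4:T. ✓
w6: no successors, so []<><>(p | q) holds vacuously. ✓
Satisfying worlds: {w0, w1, w2, w3, w5, w6}.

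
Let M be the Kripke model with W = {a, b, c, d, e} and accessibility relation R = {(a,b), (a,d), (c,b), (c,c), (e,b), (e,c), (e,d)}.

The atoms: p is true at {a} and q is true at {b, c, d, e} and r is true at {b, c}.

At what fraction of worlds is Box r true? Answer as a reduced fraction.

3/5

a: successors {b, d}; r there: b:T, d:F. ✗
b: no successors, so Box r holds vacuously. ✓
c: successors {b, c}; r there: b:T, c:T. ✓
d: no successors, so Box r holds vacuously. ✓
e: successors {b, c, d}; r there: b:T, c:T, d:F. ✗
That's 3 of 5 worlds, so 3/5.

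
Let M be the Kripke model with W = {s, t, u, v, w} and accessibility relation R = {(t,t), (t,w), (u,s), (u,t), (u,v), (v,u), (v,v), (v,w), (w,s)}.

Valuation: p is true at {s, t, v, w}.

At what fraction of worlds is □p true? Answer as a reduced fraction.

s: no successors, so □p holds vacuously. ✓
t: successors {t, w}; p there: t:T, w:T. ✓
u: successors {s, t, v}; p there: s:T, t:T, v:T. ✓
v: successors {u, v, w}; p there: u:F, v:T, w:T. ✗
w: successors {s}; p there: s:T. ✓
That's 4 of 5 worlds, so 4/5.

4/5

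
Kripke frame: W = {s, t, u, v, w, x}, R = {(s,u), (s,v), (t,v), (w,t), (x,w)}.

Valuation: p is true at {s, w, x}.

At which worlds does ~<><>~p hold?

{s, t, u, v}

s: <><>~p is F. ✓
t: <><>~p is F. ✓
u: <><>~p is F. ✓
v: <><>~p is F. ✓
w: <><>~p is T. ✗
x: <><>~p is T. ✗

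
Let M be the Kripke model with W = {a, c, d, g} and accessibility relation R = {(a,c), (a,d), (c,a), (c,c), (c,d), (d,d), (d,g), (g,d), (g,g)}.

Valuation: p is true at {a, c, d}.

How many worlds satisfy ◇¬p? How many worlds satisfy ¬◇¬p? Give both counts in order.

For ◇¬p:
a: successors {c, d}; ¬p there: c:F, d:F. ✗
c: successors {a, c, d}; ¬p there: a:F, c:F, d:F. ✗
d: successors {d, g}; ¬p there: d:F, g:T. ✓
g: successors {d, g}; ¬p there: d:F, g:T. ✓
— 2 worlds.
For ¬◇¬p:
a: ◇¬p is F. ✓
c: ◇¬p is F. ✓
d: ◇¬p is T. ✗
g: ◇¬p is T. ✗
— 2 worlds.

2 and 2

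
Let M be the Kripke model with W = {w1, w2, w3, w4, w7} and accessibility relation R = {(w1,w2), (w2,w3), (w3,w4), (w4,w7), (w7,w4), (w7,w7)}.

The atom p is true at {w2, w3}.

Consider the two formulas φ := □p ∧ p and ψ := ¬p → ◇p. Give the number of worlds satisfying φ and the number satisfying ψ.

For □p ∧ p:
w1: □p is T, p is F. ✗
w2: □p is T, p is T. ✓
w3: □p is F, p is T. ✗
w4: □p is F, p is F. ✗
w7: □p is F, p is F. ✗
— 1 world.
For ¬p → ◇p:
w1: ¬p is T, ◇p is T. ✓
w2: ¬p is F, ◇p is T. ✓
w3: ¬p is F, ◇p is F. ✓
w4: ¬p is T, ◇p is F. ✗
w7: ¬p is T, ◇p is F. ✗
— 3 worlds.

1 and 3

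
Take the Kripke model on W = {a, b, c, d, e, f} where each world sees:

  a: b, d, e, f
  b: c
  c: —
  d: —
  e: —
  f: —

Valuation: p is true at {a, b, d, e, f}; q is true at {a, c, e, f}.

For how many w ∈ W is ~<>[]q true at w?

4

a: <>[]q is T. ✗
b: <>[]q is T. ✗
c: <>[]q is F. ✓
d: <>[]q is F. ✓
e: <>[]q is F. ✓
f: <>[]q is F. ✓
Satisfying worlds: {c, d, e, f}.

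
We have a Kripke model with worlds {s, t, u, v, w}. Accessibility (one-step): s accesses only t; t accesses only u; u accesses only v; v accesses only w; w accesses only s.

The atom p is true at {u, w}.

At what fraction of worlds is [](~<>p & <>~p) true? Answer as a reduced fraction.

s: successors {t}; ~<>p & <>~p there: t:F. ✗
t: successors {u}; ~<>p & <>~p there: u:T. ✓
u: successors {v}; ~<>p & <>~p there: v:F. ✗
v: successors {w}; ~<>p & <>~p there: w:T. ✓
w: successors {s}; ~<>p & <>~p there: s:T. ✓
That's 3 of 5 worlds, so 3/5.

3/5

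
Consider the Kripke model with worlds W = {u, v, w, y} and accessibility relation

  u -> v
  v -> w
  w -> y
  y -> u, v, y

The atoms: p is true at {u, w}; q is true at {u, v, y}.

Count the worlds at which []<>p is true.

u: successors {v}; <>p there: v:T. ✓
v: successors {w}; <>p there: w:F. ✗
w: successors {y}; <>p there: y:T. ✓
y: successors {u, v, y}; <>p there: u:F, v:T, y:T. ✗
Satisfying worlds: {u, w}.

2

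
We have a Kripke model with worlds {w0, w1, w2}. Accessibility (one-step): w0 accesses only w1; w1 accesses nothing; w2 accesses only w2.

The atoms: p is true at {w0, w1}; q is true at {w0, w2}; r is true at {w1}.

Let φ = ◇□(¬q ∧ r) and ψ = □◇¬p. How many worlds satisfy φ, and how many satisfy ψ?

For ◇□(¬q ∧ r):
w0: successors {w1}; □(¬q ∧ r) there: w1:T. ✓
w1: no successors, so ◇□(¬q ∧ r) fails. ✗
w2: successors {w2}; □(¬q ∧ r) there: w2:F. ✗
— 1 world.
For □◇¬p:
w0: successors {w1}; ◇¬p there: w1:F. ✗
w1: no successors, so □◇¬p holds vacuously. ✓
w2: successors {w2}; ◇¬p there: w2:T. ✓
— 2 worlds.

1 and 2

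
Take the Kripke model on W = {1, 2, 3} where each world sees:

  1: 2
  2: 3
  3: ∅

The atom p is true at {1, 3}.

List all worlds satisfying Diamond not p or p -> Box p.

{2, 3}

1: Diamond not p or p is T, Box p is F. ✗
2: Diamond not p or p is F, Box p is T. ✓
3: Diamond not p or p is T, Box p is T. ✓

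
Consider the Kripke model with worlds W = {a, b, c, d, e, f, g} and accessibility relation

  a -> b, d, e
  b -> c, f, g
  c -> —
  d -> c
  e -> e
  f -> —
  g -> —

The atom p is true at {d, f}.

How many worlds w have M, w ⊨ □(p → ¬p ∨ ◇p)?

a: successors {b, d, e}; p → ¬p ∨ ◇p there: b:T, d:F, e:T. ✗
b: successors {c, f, g}; p → ¬p ∨ ◇p there: c:T, f:F, g:T. ✗
c: no successors, so □(p → ¬p ∨ ◇p) holds vacuously. ✓
d: successors {c}; p → ¬p ∨ ◇p there: c:T. ✓
e: successors {e}; p → ¬p ∨ ◇p there: e:T. ✓
f: no successors, so □(p → ¬p ∨ ◇p) holds vacuously. ✓
g: no successors, so □(p → ¬p ∨ ◇p) holds vacuously. ✓
Satisfying worlds: {c, d, e, f, g}.

5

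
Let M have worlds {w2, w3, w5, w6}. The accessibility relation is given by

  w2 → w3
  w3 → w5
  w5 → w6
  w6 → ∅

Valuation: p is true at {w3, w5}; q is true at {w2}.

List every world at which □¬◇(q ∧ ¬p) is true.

{w2, w3, w5, w6}

w2: successors {w3}; ¬◇(q ∧ ¬p) there: w3:T. ✓
w3: successors {w5}; ¬◇(q ∧ ¬p) there: w5:T. ✓
w5: successors {w6}; ¬◇(q ∧ ¬p) there: w6:T. ✓
w6: no successors, so □¬◇(q ∧ ¬p) holds vacuously. ✓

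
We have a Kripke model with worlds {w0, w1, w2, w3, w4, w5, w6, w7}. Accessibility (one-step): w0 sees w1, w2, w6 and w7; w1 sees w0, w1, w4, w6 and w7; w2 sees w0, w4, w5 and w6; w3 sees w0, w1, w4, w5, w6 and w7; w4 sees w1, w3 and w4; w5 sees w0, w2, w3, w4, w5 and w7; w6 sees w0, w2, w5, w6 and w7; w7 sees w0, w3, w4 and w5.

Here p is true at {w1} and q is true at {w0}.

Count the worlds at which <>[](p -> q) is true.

7

w0: successors {w1, w2, w6, w7}; [](p -> q) there: w1:F, w2:T, w6:T, w7:T. ✓
w1: successors {w0, w1, w4, w6, w7}; [](p -> q) there: w0:F, w1:F, w4:F, w6:T, w7:T. ✓
w2: successors {w0, w4, w5, w6}; [](p -> q) there: w0:F, w4:F, w5:T, w6:T. ✓
w3: successors {w0, w1, w4, w5, w6, w7}; [](p -> q) there: w0:F, w1:F, w4:F, w5:T, w6:T, w7:T. ✓
w4: successors {w1, w3, w4}; [](p -> q) there: w1:F, w3:F, w4:F. ✗
w5: successors {w0, w2, w3, w4, w5, w7}; [](p -> q) there: w0:F, w2:T, w3:F, w4:F, w5:T, w7:T. ✓
w6: successors {w0, w2, w5, w6, w7}; [](p -> q) there: w0:F, w2:T, w5:T, w6:T, w7:T. ✓
w7: successors {w0, w3, w4, w5}; [](p -> q) there: w0:F, w3:F, w4:F, w5:T. ✓
Satisfying worlds: {w0, w1, w2, w3, w5, w6, w7}.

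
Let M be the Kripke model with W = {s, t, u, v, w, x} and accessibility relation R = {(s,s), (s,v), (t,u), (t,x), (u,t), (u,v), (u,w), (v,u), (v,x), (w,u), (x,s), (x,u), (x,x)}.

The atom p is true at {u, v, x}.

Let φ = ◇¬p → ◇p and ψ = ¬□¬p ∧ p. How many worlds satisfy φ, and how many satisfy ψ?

For ◇¬p → ◇p:
s: ◇¬p is T, ◇p is T. ✓
t: ◇¬p is F, ◇p is T. ✓
u: ◇¬p is T, ◇p is T. ✓
v: ◇¬p is F, ◇p is T. ✓
w: ◇¬p is F, ◇p is T. ✓
x: ◇¬p is T, ◇p is T. ✓
— 6 worlds.
For ¬□¬p ∧ p:
s: ¬□¬p is T, p is F. ✗
t: ¬□¬p is T, p is F. ✗
u: ¬□¬p is T, p is T. ✓
v: ¬□¬p is T, p is T. ✓
w: ¬□¬p is T, p is F. ✗
x: ¬□¬p is T, p is T. ✓
— 3 worlds.

6 and 3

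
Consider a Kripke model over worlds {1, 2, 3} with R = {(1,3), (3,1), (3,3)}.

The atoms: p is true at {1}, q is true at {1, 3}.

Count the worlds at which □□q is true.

3

1: successors {3}; □q there: 3:T. ✓
2: no successors, so □□q holds vacuously. ✓
3: successors {1, 3}; □q there: 1:T, 3:T. ✓
Satisfying worlds: {1, 2, 3}.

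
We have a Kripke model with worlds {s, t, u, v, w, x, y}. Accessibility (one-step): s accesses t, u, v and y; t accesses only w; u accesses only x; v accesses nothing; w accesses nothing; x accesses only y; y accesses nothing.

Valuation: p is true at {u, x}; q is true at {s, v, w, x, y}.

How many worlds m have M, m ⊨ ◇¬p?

s: successors {t, u, v, y}; ¬p there: t:T, u:F, v:T, y:T. ✓
t: successors {w}; ¬p there: w:T. ✓
u: successors {x}; ¬p there: x:F. ✗
v: no successors, so ◇¬p fails. ✗
w: no successors, so ◇¬p fails. ✗
x: successors {y}; ¬p there: y:T. ✓
y: no successors, so ◇¬p fails. ✗
Satisfying worlds: {s, t, x}.

3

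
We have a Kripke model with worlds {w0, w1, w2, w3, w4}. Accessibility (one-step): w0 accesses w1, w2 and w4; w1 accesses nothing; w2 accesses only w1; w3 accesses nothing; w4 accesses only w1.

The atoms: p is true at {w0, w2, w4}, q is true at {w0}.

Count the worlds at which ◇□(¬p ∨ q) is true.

w0: successors {w1, w2, w4}; □(¬p ∨ q) there: w1:T, w2:T, w4:T. ✓
w1: no successors, so ◇□(¬p ∨ q) fails. ✗
w2: successors {w1}; □(¬p ∨ q) there: w1:T. ✓
w3: no successors, so ◇□(¬p ∨ q) fails. ✗
w4: successors {w1}; □(¬p ∨ q) there: w1:T. ✓
Satisfying worlds: {w0, w2, w4}.

3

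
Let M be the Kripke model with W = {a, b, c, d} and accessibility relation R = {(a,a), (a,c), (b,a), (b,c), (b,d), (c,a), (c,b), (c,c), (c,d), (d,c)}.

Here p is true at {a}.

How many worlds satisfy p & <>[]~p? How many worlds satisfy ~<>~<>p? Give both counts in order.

0 and 2

For p & <>[]~p:
a: p is T, <>[]~p is F. ✗
b: p is F, <>[]~p is T. ✗
c: p is F, <>[]~p is T. ✗
d: p is F, <>[]~p is F. ✗
— 0 worlds.
For ~<>~<>p:
a: <>~<>p is F. ✓
b: <>~<>p is T. ✗
c: <>~<>p is T. ✗
d: <>~<>p is F. ✓
— 2 worlds.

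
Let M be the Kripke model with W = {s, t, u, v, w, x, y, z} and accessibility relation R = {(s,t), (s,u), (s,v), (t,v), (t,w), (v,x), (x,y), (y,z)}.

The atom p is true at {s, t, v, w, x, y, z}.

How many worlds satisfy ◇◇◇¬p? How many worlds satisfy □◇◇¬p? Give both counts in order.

For ◇◇◇¬p:
s: successors {t, u, v}; ◇◇¬p there: t:F, u:F, v:F. ✗
t: successors {v, w}; ◇◇¬p there: v:F, w:F. ✗
u: no successors, so ◇◇◇¬p fails. ✗
v: successors {x}; ◇◇¬p there: x:F. ✗
w: no successors, so ◇◇◇¬p fails. ✗
x: successors {y}; ◇◇¬p there: y:F. ✗
y: successors {z}; ◇◇¬p there: z:F. ✗
z: no successors, so ◇◇◇¬p fails. ✗
— 0 worlds.
For □◇◇¬p:
s: successors {t, u, v}; ◇◇¬p there: t:F, u:F, v:F. ✗
t: successors {v, w}; ◇◇¬p there: v:F, w:F. ✗
u: no successors, so □◇◇¬p holds vacuously. ✓
v: successors {x}; ◇◇¬p there: x:F. ✗
w: no successors, so □◇◇¬p holds vacuously. ✓
x: successors {y}; ◇◇¬p there: y:F. ✗
y: successors {z}; ◇◇¬p there: z:F. ✗
z: no successors, so □◇◇¬p holds vacuously. ✓
— 3 worlds.

0 and 3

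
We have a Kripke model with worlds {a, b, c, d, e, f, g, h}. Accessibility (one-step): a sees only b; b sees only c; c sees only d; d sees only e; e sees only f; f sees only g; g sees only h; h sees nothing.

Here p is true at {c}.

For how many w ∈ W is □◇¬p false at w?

a: successors {b}; ◇¬p there: b:F. ✗
b: successors {c}; ◇¬p there: c:T. ✓
c: successors {d}; ◇¬p there: d:T. ✓
d: successors {e}; ◇¬p there: e:T. ✓
e: successors {f}; ◇¬p there: f:T. ✓
f: successors {g}; ◇¬p there: g:T. ✓
g: successors {h}; ◇¬p there: h:F. ✗
h: no successors, so □◇¬p holds vacuously. ✓
Satisfying worlds: {b, c, d, e, f, h}.
So □◇¬p fails at the other 2 worlds.

2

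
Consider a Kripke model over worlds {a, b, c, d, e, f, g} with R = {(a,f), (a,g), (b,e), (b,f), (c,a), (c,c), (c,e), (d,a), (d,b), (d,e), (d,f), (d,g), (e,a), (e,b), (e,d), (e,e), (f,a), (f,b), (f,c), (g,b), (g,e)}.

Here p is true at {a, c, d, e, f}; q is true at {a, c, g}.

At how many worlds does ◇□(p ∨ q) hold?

5

a: successors {f, g}; □(p ∨ q) there: f:F, g:F. ✗
b: successors {e, f}; □(p ∨ q) there: e:F, f:F. ✗
c: successors {a, c, e}; □(p ∨ q) there: a:T, c:T, e:F. ✓
d: successors {a, b, e, f, g}; □(p ∨ q) there: a:T, b:T, e:F, f:F, g:F. ✓
e: successors {a, b, d, e}; □(p ∨ q) there: a:T, b:T, d:F, e:F. ✓
f: successors {a, b, c}; □(p ∨ q) there: a:T, b:T, c:T. ✓
g: successors {b, e}; □(p ∨ q) there: b:T, e:F. ✓
Satisfying worlds: {c, d, e, f, g}.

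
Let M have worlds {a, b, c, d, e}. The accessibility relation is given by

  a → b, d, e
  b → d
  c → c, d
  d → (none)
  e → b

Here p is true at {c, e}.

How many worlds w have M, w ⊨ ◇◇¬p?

a: successors {b, d, e}; ◇¬p there: b:T, d:F, e:T. ✓
b: successors {d}; ◇¬p there: d:F. ✗
c: successors {c, d}; ◇¬p there: c:T, d:F. ✓
d: no successors, so ◇◇¬p fails. ✗
e: successors {b}; ◇¬p there: b:T. ✓
Satisfying worlds: {a, c, e}.

3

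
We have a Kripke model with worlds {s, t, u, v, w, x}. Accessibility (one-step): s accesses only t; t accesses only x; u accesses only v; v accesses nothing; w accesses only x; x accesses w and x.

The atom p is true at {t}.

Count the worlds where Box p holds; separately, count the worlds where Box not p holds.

For Box p:
s: successors {t}; p there: t:T. ✓
t: successors {x}; p there: x:F. ✗
u: successors {v}; p there: v:F. ✗
v: no successors, so Box p holds vacuously. ✓
w: successors {x}; p there: x:F. ✗
x: successors {w, x}; p there: w:F, x:F. ✗
— 2 worlds.
For Box not p:
s: successors {t}; not p there: t:F. ✗
t: successors {x}; not p there: x:T. ✓
u: successors {v}; not p there: v:T. ✓
v: no successors, so Box not p holds vacuously. ✓
w: successors {x}; not p there: x:T. ✓
x: successors {w, x}; not p there: w:T, x:T. ✓
— 5 worlds.

2 and 5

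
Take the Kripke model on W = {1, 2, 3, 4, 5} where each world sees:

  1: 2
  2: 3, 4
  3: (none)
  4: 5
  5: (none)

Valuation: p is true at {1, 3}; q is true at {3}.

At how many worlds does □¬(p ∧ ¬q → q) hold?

2

1: successors {2}; ¬(p ∧ ¬q → q) there: 2:F. ✗
2: successors {3, 4}; ¬(p ∧ ¬q → q) there: 3:F, 4:F. ✗
3: no successors, so □¬(p ∧ ¬q → q) holds vacuously. ✓
4: successors {5}; ¬(p ∧ ¬q → q) there: 5:F. ✗
5: no successors, so □¬(p ∧ ¬q → q) holds vacuously. ✓
Satisfying worlds: {3, 5}.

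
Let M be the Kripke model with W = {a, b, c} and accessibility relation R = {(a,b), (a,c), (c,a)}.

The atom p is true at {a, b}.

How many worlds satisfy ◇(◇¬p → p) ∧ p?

1

a: ◇(◇¬p → p) is T, p is T. ✓
b: ◇(◇¬p → p) is F, p is T. ✗
c: ◇(◇¬p → p) is T, p is F. ✗
Satisfying worlds: {a}.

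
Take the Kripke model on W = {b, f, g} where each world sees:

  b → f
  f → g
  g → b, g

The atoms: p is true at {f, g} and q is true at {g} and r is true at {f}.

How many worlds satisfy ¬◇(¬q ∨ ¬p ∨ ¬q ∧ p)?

b: ◇(¬q ∨ ¬p ∨ ¬q ∧ p) is T. ✗
f: ◇(¬q ∨ ¬p ∨ ¬q ∧ p) is F. ✓
g: ◇(¬q ∨ ¬p ∨ ¬q ∧ p) is T. ✗
Satisfying worlds: {f}.

1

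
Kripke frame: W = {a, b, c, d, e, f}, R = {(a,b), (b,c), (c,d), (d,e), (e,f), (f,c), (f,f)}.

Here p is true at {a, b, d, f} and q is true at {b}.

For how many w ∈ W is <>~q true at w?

5

a: successors {b}; ~q there: b:F. ✗
b: successors {c}; ~q there: c:T. ✓
c: successors {d}; ~q there: d:T. ✓
d: successors {e}; ~q there: e:T. ✓
e: successors {f}; ~q there: f:T. ✓
f: successors {c, f}; ~q there: c:T, f:T. ✓
Satisfying worlds: {b, c, d, e, f}.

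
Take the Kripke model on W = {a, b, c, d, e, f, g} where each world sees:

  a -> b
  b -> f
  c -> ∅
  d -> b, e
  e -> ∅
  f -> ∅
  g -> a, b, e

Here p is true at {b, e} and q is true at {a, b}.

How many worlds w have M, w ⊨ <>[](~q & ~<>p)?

a: successors {b}; [](~q & ~<>p) there: b:T. ✓
b: successors {f}; [](~q & ~<>p) there: f:T. ✓
c: no successors, so <>[](~q & ~<>p) fails. ✗
d: successors {b, e}; [](~q & ~<>p) there: b:T, e:T. ✓
e: no successors, so <>[](~q & ~<>p) fails. ✗
f: no successors, so <>[](~q & ~<>p) fails. ✗
g: successors {a, b, e}; [](~q & ~<>p) there: a:F, b:T, e:T. ✓
Satisfying worlds: {a, b, d, g}.

4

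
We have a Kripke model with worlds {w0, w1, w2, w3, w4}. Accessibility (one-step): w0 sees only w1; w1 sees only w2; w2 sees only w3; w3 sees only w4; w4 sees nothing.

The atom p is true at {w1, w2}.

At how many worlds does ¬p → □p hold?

w0: ¬p is T, □p is T. ✓
w1: ¬p is F, □p is T. ✓
w2: ¬p is F, □p is F. ✓
w3: ¬p is T, □p is F. ✗
w4: ¬p is T, □p is T. ✓
Satisfying worlds: {w0, w1, w2, w4}.

4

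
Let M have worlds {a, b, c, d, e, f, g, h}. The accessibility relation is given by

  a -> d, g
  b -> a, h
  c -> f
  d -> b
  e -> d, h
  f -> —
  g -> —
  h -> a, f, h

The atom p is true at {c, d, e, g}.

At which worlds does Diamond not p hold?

a: successors {d, g}; not p there: d:F, g:F. ✗
b: successors {a, h}; not p there: a:T, h:T. ✓
c: successors {f}; not p there: f:T. ✓
d: successors {b}; not p there: b:T. ✓
e: successors {d, h}; not p there: d:F, h:T. ✓
f: no successors, so Diamond not p fails. ✗
g: no successors, so Diamond not p fails. ✗
h: successors {a, f, h}; not p there: a:T, f:T, h:T. ✓

{b, c, d, e, h}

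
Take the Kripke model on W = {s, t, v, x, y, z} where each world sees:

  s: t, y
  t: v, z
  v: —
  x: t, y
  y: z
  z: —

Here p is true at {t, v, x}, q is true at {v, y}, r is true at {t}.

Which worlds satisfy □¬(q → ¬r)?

s: successors {t, y}; ¬(q → ¬r) there: t:F, y:F. ✗
t: successors {v, z}; ¬(q → ¬r) there: v:F, z:F. ✗
v: no successors, so □¬(q → ¬r) holds vacuously. ✓
x: successors {t, y}; ¬(q → ¬r) there: t:F, y:F. ✗
y: successors {z}; ¬(q → ¬r) there: z:F. ✗
z: no successors, so □¬(q → ¬r) holds vacuously. ✓

{v, z}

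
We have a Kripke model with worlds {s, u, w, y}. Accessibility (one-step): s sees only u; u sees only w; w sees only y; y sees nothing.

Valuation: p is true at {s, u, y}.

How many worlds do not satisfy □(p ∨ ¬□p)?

s: successors {u}; p ∨ ¬□p there: u:T. ✓
u: successors {w}; p ∨ ¬□p there: w:F. ✗
w: successors {y}; p ∨ ¬□p there: y:T. ✓
y: no successors, so □(p ∨ ¬□p) holds vacuously. ✓
Satisfying worlds: {s, w, y}.
So □(p ∨ ¬□p) fails at the other 1 world.

1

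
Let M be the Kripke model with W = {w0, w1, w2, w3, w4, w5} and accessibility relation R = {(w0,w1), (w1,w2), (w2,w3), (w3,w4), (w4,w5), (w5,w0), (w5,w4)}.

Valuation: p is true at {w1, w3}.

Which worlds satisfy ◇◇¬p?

{w0, w2, w3, w4, w5}

w0: successors {w1}; ◇¬p there: w1:T. ✓
w1: successors {w2}; ◇¬p there: w2:F. ✗
w2: successors {w3}; ◇¬p there: w3:T. ✓
w3: successors {w4}; ◇¬p there: w4:T. ✓
w4: successors {w5}; ◇¬p there: w5:T. ✓
w5: successors {w0, w4}; ◇¬p there: w0:F, w4:T. ✓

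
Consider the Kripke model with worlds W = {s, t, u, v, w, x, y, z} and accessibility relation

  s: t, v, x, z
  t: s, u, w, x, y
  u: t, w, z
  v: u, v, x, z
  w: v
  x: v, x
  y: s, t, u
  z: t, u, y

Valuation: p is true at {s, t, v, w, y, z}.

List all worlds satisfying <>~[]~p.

s: successors {t, v, x, z}; ~[]~p there: t:T, v:T, x:T, z:T. ✓
t: successors {s, u, w, x, y}; ~[]~p there: s:T, u:T, w:T, x:T, y:T. ✓
u: successors {t, w, z}; ~[]~p there: t:T, w:T, z:T. ✓
v: successors {u, v, x, z}; ~[]~p there: u:T, v:T, x:T, z:T. ✓
w: successors {v}; ~[]~p there: v:T. ✓
x: successors {v, x}; ~[]~p there: v:T, x:T. ✓
y: successors {s, t, u}; ~[]~p there: s:T, t:T, u:T. ✓
z: successors {t, u, y}; ~[]~p there: t:T, u:T, y:T. ✓

{s, t, u, v, w, x, y, z}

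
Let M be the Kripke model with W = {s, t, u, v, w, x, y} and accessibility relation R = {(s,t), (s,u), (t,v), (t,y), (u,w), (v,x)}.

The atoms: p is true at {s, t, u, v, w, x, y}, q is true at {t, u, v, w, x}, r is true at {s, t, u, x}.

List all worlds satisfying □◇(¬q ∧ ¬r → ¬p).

s: successors {t, u}; ◇(¬q ∧ ¬r → ¬p) there: t:T, u:T. ✓
t: successors {v, y}; ◇(¬q ∧ ¬r → ¬p) there: v:T, y:F. ✗
u: successors {w}; ◇(¬q ∧ ¬r → ¬p) there: w:F. ✗
v: successors {x}; ◇(¬q ∧ ¬r → ¬p) there: x:F. ✗
w: no successors, so □◇(¬q ∧ ¬r → ¬p) holds vacuously. ✓
x: no successors, so □◇(¬q ∧ ¬r → ¬p) holds vacuously. ✓
y: no successors, so □◇(¬q ∧ ¬r → ¬p) holds vacuously. ✓

{s, w, x, y}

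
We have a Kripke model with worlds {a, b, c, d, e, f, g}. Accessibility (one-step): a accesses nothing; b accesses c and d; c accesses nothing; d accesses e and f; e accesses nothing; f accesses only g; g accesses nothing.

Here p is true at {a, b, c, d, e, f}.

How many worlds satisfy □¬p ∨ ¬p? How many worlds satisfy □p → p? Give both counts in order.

For □¬p ∨ ¬p:
a: □¬p is T, ¬p is F. ✓
b: □¬p is F, ¬p is F. ✗
c: □¬p is T, ¬p is F. ✓
d: □¬p is F, ¬p is F. ✗
e: □¬p is T, ¬p is F. ✓
f: □¬p is T, ¬p is F. ✓
g: □¬p is T, ¬p is T. ✓
— 5 worlds.
For □p → p:
a: □p is T, p is T. ✓
b: □p is T, p is T. ✓
c: □p is T, p is T. ✓
d: □p is T, p is T. ✓
e: □p is T, p is T. ✓
f: □p is F, p is T. ✓
g: □p is T, p is F. ✗
— 6 worlds.

5 and 6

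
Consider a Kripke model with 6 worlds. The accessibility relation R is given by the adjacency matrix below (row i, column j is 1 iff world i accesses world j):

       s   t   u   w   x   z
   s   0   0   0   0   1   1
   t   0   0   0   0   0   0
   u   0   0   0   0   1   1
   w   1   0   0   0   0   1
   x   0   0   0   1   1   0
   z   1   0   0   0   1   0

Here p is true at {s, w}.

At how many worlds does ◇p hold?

s: successors {x, z}; p there: x:F, z:F. ✗
t: no successors, so ◇p fails. ✗
u: successors {x, z}; p there: x:F, z:F. ✗
w: successors {s, z}; p there: s:T, z:F. ✓
x: successors {w, x}; p there: w:T, x:F. ✓
z: successors {s, x}; p there: s:T, x:F. ✓
Satisfying worlds: {w, x, z}.

3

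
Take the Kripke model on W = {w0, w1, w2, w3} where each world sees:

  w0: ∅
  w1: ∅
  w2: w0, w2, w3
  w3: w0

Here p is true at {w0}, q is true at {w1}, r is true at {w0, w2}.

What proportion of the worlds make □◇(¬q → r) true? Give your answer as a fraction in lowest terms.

w0: no successors, so □◇(¬q → r) holds vacuously. ✓
w1: no successors, so □◇(¬q → r) holds vacuously. ✓
w2: successors {w0, w2, w3}; ◇(¬q → r) there: w0:F, w2:T, w3:T. ✗
w3: successors {w0}; ◇(¬q → r) there: w0:F. ✗
That's 2 of 4 worlds, so 2/4 = 1/2.

1/2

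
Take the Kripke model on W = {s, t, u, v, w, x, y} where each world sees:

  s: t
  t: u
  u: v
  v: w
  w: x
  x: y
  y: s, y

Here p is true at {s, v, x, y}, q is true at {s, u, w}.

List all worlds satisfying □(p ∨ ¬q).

{s, u, w, x, y}

s: successors {t}; p ∨ ¬q there: t:T. ✓
t: successors {u}; p ∨ ¬q there: u:F. ✗
u: successors {v}; p ∨ ¬q there: v:T. ✓
v: successors {w}; p ∨ ¬q there: w:F. ✗
w: successors {x}; p ∨ ¬q there: x:T. ✓
x: successors {y}; p ∨ ¬q there: y:T. ✓
y: successors {s, y}; p ∨ ¬q there: s:T, y:T. ✓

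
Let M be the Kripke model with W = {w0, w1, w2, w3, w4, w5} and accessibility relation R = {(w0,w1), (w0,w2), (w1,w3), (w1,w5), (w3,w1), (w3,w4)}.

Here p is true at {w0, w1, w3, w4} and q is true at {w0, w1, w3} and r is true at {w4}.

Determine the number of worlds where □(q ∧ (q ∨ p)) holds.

3

w0: successors {w1, w2}; q ∧ (q ∨ p) there: w1:T, w2:F. ✗
w1: successors {w3, w5}; q ∧ (q ∨ p) there: w3:T, w5:F. ✗
w2: no successors, so □(q ∧ (q ∨ p)) holds vacuously. ✓
w3: successors {w1, w4}; q ∧ (q ∨ p) there: w1:T, w4:F. ✗
w4: no successors, so □(q ∧ (q ∨ p)) holds vacuously. ✓
w5: no successors, so □(q ∧ (q ∨ p)) holds vacuously. ✓
Satisfying worlds: {w2, w4, w5}.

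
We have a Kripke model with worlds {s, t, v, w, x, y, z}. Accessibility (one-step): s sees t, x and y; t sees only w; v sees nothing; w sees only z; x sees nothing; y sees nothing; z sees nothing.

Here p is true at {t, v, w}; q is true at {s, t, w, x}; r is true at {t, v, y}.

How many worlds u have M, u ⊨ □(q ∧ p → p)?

7

s: successors {t, x, y}; q ∧ p → p there: t:T, x:T, y:T. ✓
t: successors {w}; q ∧ p → p there: w:T. ✓
v: no successors, so □(q ∧ p → p) holds vacuously. ✓
w: successors {z}; q ∧ p → p there: z:T. ✓
x: no successors, so □(q ∧ p → p) holds vacuously. ✓
y: no successors, so □(q ∧ p → p) holds vacuously. ✓
z: no successors, so □(q ∧ p → p) holds vacuously. ✓
Satisfying worlds: {s, t, v, w, x, y, z}.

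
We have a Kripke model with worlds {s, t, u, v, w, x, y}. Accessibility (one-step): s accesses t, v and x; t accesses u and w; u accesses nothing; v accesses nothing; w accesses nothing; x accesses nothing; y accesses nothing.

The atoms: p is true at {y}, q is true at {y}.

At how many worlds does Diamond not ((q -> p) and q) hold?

s: successors {t, v, x}; not ((q -> p) and q) there: t:T, v:T, x:T. ✓
t: successors {u, w}; not ((q -> p) and q) there: u:T, w:T. ✓
u: no successors, so Diamond not ((q -> p) and q) fails. ✗
v: no successors, so Diamond not ((q -> p) and q) fails. ✗
w: no successors, so Diamond not ((q -> p) and q) fails. ✗
x: no successors, so Diamond not ((q -> p) and q) fails. ✗
y: no successors, so Diamond not ((q -> p) and q) fails. ✗
Satisfying worlds: {s, t}.

2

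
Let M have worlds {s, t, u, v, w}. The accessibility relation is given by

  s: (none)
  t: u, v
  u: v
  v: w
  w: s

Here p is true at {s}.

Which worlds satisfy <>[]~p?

{t, u, w}

s: no successors, so <>[]~p fails. ✗
t: successors {u, v}; []~p there: u:T, v:T. ✓
u: successors {v}; []~p there: v:T. ✓
v: successors {w}; []~p there: w:F. ✗
w: successors {s}; []~p there: s:T. ✓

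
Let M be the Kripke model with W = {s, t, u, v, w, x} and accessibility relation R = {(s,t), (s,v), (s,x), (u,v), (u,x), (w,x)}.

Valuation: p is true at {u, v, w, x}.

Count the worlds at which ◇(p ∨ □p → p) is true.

3

s: successors {t, v, x}; p ∨ □p → p there: t:F, v:T, x:T. ✓
t: no successors, so ◇(p ∨ □p → p) fails. ✗
u: successors {v, x}; p ∨ □p → p there: v:T, x:T. ✓
v: no successors, so ◇(p ∨ □p → p) fails. ✗
w: successors {x}; p ∨ □p → p there: x:T. ✓
x: no successors, so ◇(p ∨ □p → p) fails. ✗
Satisfying worlds: {s, u, w}.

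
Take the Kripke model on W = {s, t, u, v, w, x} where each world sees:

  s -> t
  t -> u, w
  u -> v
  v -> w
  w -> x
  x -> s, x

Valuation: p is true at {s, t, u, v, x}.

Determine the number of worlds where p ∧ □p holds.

s: p is T, □p is T. ✓
t: p is T, □p is F. ✗
u: p is T, □p is T. ✓
v: p is T, □p is F. ✗
w: p is F, □p is T. ✗
x: p is T, □p is T. ✓
Satisfying worlds: {s, u, x}.

3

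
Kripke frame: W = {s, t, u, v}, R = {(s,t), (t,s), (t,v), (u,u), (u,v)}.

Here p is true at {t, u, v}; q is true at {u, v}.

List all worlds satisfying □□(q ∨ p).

s: successors {t}; □(q ∨ p) there: t:F. ✗
t: successors {s, v}; □(q ∨ p) there: s:T, v:T. ✓
u: successors {u, v}; □(q ∨ p) there: u:T, v:T. ✓
v: no successors, so □□(q ∨ p) holds vacuously. ✓

{t, u, v}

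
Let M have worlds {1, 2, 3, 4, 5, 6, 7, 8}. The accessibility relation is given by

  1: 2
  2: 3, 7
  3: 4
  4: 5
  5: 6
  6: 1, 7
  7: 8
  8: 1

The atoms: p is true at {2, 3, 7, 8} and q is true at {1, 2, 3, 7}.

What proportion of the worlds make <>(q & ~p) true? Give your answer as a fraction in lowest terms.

1: successors {2}; q & ~p there: 2:F. ✗
2: successors {3, 7}; q & ~p there: 3:F, 7:F. ✗
3: successors {4}; q & ~p there: 4:F. ✗
4: successors {5}; q & ~p there: 5:F. ✗
5: successors {6}; q & ~p there: 6:F. ✗
6: successors {1, 7}; q & ~p there: 1:T, 7:F. ✓
7: successors {8}; q & ~p there: 8:F. ✗
8: successors {1}; q & ~p there: 1:T. ✓
That's 2 of 8 worlds, so 2/8 = 1/4.

1/4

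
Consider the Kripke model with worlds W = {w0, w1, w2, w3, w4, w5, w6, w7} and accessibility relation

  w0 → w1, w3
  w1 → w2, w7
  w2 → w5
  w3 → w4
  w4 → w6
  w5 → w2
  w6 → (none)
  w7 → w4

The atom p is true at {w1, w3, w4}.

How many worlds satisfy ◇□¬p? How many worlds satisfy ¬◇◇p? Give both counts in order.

7 and 6

For ◇□¬p:
w0: successors {w1, w3}; □¬p there: w1:T, w3:F. ✓
w1: successors {w2, w7}; □¬p there: w2:T, w7:F. ✓
w2: successors {w5}; □¬p there: w5:T. ✓
w3: successors {w4}; □¬p there: w4:T. ✓
w4: successors {w6}; □¬p there: w6:T. ✓
w5: successors {w2}; □¬p there: w2:T. ✓
w6: no successors, so ◇□¬p fails. ✗
w7: successors {w4}; □¬p there: w4:T. ✓
— 7 worlds.
For ¬◇◇p:
w0: ◇◇p is T. ✗
w1: ◇◇p is T. ✗
w2: ◇◇p is F. ✓
w3: ◇◇p is F. ✓
w4: ◇◇p is F. ✓
w5: ◇◇p is F. ✓
w6: ◇◇p is F. ✓
w7: ◇◇p is F. ✓
— 6 worlds.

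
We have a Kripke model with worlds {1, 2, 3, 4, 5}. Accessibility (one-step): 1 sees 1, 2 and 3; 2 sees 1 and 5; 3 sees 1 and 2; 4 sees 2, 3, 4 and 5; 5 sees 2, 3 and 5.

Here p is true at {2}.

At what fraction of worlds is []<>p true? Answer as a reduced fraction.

1: successors {1, 2, 3}; <>p there: 1:T, 2:F, 3:T. ✗
2: successors {1, 5}; <>p there: 1:T, 5:T. ✓
3: successors {1, 2}; <>p there: 1:T, 2:F. ✗
4: successors {2, 3, 4, 5}; <>p there: 2:F, 3:T, 4:T, 5:T. ✗
5: successors {2, 3, 5}; <>p there: 2:F, 3:T, 5:T. ✗
That's 1 of 5 worlds, so 1/5.

1/5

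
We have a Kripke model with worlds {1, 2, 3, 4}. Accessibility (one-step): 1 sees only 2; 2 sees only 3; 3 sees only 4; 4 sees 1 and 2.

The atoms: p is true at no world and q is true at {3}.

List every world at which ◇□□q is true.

1: successors {2}; □□q there: 2:F. ✗
2: successors {3}; □□q there: 3:F. ✗
3: successors {4}; □□q there: 4:F. ✗
4: successors {1, 2}; □□q there: 1:T, 2:F. ✓

{4}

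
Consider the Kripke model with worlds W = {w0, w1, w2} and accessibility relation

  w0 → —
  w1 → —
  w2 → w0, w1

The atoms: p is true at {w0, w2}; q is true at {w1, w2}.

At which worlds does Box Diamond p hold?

w0: no successors, so Box Diamond p holds vacuously. ✓
w1: no successors, so Box Diamond p holds vacuously. ✓
w2: successors {w0, w1}; Diamond p there: w0:F, w1:F. ✗

{w0, w1}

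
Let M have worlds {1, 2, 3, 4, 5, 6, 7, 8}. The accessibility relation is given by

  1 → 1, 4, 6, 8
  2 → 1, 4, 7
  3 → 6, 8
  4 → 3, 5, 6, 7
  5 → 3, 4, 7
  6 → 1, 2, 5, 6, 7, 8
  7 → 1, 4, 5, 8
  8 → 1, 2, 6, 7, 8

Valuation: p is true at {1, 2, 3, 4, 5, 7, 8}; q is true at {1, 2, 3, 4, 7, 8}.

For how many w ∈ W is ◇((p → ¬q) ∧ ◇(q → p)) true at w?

6

1: successors {1, 4, 6, 8}; (p → ¬q) ∧ ◇(q → p) there: 1:F, 4:F, 6:T, 8:F. ✓
2: successors {1, 4, 7}; (p → ¬q) ∧ ◇(q → p) there: 1:F, 4:F, 7:F. ✗
3: successors {6, 8}; (p → ¬q) ∧ ◇(q → p) there: 6:T, 8:F. ✓
4: successors {3, 5, 6, 7}; (p → ¬q) ∧ ◇(q → p) there: 3:F, 5:T, 6:T, 7:F. ✓
5: successors {3, 4, 7}; (p → ¬q) ∧ ◇(q → p) there: 3:F, 4:F, 7:F. ✗
6: successors {1, 2, 5, 6, 7, 8}; (p → ¬q) ∧ ◇(q → p) there: 1:F, 2:F, 5:T, 6:T, 7:F, 8:F. ✓
7: successors {1, 4, 5, 8}; (p → ¬q) ∧ ◇(q → p) there: 1:F, 4:F, 5:T, 8:F. ✓
8: successors {1, 2, 6, 7, 8}; (p → ¬q) ∧ ◇(q → p) there: 1:F, 2:F, 6:T, 7:F, 8:F. ✓
Satisfying worlds: {1, 3, 4, 6, 7, 8}.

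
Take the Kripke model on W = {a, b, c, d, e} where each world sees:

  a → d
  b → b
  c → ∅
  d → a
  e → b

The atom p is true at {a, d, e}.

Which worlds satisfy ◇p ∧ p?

{a, d}

a: ◇p is T, p is T. ✓
b: ◇p is F, p is F. ✗
c: ◇p is F, p is F. ✗
d: ◇p is T, p is T. ✓
e: ◇p is F, p is T. ✗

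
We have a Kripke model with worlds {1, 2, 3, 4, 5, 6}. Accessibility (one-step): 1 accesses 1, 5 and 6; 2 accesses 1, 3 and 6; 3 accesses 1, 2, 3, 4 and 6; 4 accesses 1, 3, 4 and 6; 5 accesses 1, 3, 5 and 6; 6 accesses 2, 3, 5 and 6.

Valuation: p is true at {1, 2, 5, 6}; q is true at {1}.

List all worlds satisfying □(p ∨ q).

1: successors {1, 5, 6}; p ∨ q there: 1:T, 5:T, 6:T. ✓
2: successors {1, 3, 6}; p ∨ q there: 1:T, 3:F, 6:T. ✗
3: successors {1, 2, 3, 4, 6}; p ∨ q there: 1:T, 2:T, 3:F, 4:F, 6:T. ✗
4: successors {1, 3, 4, 6}; p ∨ q there: 1:T, 3:F, 4:F, 6:T. ✗
5: successors {1, 3, 5, 6}; p ∨ q there: 1:T, 3:F, 5:T, 6:T. ✗
6: successors {2, 3, 5, 6}; p ∨ q there: 2:T, 3:F, 5:T, 6:T. ✗

{1}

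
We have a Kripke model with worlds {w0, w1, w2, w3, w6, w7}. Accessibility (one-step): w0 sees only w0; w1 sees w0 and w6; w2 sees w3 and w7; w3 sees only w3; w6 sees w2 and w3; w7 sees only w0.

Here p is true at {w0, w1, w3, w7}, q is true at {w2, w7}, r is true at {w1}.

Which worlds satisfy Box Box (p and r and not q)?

w0: successors {w0}; Box (p and r and not q) there: w0:F. ✗
w1: successors {w0, w6}; Box (p and r and not q) there: w0:F, w6:F. ✗
w2: successors {w3, w7}; Box (p and r and not q) there: w3:F, w7:F. ✗
w3: successors {w3}; Box (p and r and not q) there: w3:F. ✗
w6: successors {w2, w3}; Box (p and r and not q) there: w2:F, w3:F. ✗
w7: successors {w0}; Box (p and r and not q) there: w0:F. ✗

∅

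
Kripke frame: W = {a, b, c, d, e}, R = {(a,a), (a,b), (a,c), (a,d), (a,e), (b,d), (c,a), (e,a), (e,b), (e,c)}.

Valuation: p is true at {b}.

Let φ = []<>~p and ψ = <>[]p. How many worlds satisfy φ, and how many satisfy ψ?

For []<>~p:
a: successors {a, b, c, d, e}; <>~p there: a:T, b:T, c:T, d:F, e:T. ✗
b: successors {d}; <>~p there: d:F. ✗
c: successors {a}; <>~p there: a:T. ✓
d: no successors, so []<>~p holds vacuously. ✓
e: successors {a, b, c}; <>~p there: a:T, b:T, c:T. ✓
— 3 worlds.
For <>[]p:
a: successors {a, b, c, d, e}; []p there: a:F, b:F, c:F, d:T, e:F. ✓
b: successors {d}; []p there: d:T. ✓
c: successors {a}; []p there: a:F. ✗
d: no successors, so <>[]p fails. ✗
e: successors {a, b, c}; []p there: a:F, b:F, c:F. ✗
— 2 worlds.

3 and 2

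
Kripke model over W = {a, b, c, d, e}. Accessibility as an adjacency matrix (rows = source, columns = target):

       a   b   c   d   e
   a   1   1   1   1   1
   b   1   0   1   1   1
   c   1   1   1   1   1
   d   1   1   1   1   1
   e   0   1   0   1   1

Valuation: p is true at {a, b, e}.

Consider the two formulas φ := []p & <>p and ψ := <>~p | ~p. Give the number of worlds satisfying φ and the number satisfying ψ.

For []p & <>p:
a: []p is F, <>p is T. ✗
b: []p is F, <>p is T. ✗
c: []p is F, <>p is T. ✗
d: []p is F, <>p is T. ✗
e: []p is F, <>p is T. ✗
— 0 worlds.
For <>~p | ~p:
a: <>~p is T, ~p is F. ✓
b: <>~p is T, ~p is F. ✓
c: <>~p is T, ~p is T. ✓
d: <>~p is T, ~p is T. ✓
e: <>~p is T, ~p is F. ✓
— 5 worlds.

0 and 5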